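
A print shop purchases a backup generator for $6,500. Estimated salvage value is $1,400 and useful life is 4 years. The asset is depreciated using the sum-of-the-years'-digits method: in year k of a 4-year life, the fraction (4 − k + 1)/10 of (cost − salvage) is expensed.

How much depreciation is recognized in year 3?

$1,020

Depreciable base = $6,500 − $1,400 = $5,100.
Sum of the years' digits = 4+3+2+1 = 10.
Year 1: $5,100 × 4/10 = $2,040. Book value $4,460.
Year 2: $5,100 × 3/10 = $1,530. Book value $2,930.
Year 3: $5,100 × 2/10 = $1,020. Book value $1,910.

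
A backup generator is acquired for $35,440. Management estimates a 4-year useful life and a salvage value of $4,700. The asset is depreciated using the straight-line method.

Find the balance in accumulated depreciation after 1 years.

$7,685

Depreciable base = $35,440 − $4,700 = $30,740.
Annual expense = $30,740 / 4 = $7,685.
End of year 1: book value $27,755.
Accumulated through year 1 = $35,440 − $27,755 = $7,685.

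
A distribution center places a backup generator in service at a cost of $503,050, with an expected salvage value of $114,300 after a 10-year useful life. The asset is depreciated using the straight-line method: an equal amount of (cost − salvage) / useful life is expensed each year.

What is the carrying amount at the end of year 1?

$464,175

Depreciable base = $503,050 − $114,300 = $388,750.
Annual expense = $388,750 / 10 = $38,875.
End of year 1: book value $464,175.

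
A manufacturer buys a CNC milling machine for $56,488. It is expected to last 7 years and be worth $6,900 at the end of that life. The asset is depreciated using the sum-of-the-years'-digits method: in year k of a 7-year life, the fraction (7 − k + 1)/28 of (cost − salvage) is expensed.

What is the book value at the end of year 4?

$17,526

Depreciable base = $56,488 − $6,900 = $49,588.
Sum of the years' digits = 7+6+5+4+3+2+1 = 28.
Year 1: $49,588 × 7/28 = $12,397. Book value $44,091.
Year 2: $49,588 × 6/28 = $10,626. Book value $33,465.
Year 3: $49,588 × 5/28 = $8,855. Book value $24,610.
Year 4: $49,588 × 4/28 = $7,084. Book value $17,526.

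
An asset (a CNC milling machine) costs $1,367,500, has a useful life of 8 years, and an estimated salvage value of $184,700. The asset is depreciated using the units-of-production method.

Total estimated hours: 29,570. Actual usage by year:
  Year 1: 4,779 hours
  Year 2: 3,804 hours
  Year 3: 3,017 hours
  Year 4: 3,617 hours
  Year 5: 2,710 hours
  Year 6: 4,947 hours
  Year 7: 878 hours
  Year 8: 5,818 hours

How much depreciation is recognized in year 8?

$232,720

Depreciable base = $1,367,500 − $184,700 = $1,182,800.
Rate = $1,182,800 / 29,570 hours = $40 per hour.
Year 1: 4,779 × $40 = $191,160. Book value $1,176,340.
Year 2: 3,804 × $40 = $152,160. Book value $1,024,180.
Year 3: 3,017 × $40 = $120,680. Book value $903,500.
Year 4: 3,617 × $40 = $144,680. Book value $758,820.
Year 5: 2,710 × $40 = $108,400. Book value $650,420.
Year 6: 4,947 × $40 = $197,880. Book value $452,540.
Year 7: 878 × $40 = $35,120. Book value $417,420.
Year 8: 5,818 × $40 = $232,720. Book value $184,700.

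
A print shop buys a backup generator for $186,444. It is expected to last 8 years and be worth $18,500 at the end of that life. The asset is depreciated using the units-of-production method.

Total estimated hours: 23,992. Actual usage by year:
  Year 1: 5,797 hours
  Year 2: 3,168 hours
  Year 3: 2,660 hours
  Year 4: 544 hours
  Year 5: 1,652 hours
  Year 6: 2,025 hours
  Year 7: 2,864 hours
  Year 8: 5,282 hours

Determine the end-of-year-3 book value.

$105,069

Depreciable base = $186,444 − $18,500 = $167,944.
Rate = $167,944 / 23,992 hours = $7 per hour.
Year 1: 5,797 × $7 = $40,579. Book value $145,865.
Year 2: 3,168 × $7 = $22,176. Book value $123,689.
Year 3: 2,660 × $7 = $18,620. Book value $105,069.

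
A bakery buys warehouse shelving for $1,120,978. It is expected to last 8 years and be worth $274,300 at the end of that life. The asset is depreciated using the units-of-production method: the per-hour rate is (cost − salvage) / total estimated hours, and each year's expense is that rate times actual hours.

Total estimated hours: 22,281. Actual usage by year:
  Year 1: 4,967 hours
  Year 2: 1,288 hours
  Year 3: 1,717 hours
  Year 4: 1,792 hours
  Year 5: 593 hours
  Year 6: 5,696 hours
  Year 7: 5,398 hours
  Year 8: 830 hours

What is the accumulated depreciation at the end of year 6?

$610,014

Depreciable base = $1,120,978 − $274,300 = $846,678.
Rate = $846,678 / 22,281 hours = $38 per hour.
Year 1: 4,967 × $38 = $188,746. Book value $932,232.
Year 2: 1,288 × $38 = $48,944. Book value $883,288.
Year 3: 1,717 × $38 = $65,246. Book value $818,042.
Year 4: 1,792 × $38 = $68,096. Book value $749,946.
Year 5: 593 × $38 = $22,534. Book value $727,412.
Year 6: 5,696 × $38 = $216,448. Book value $510,964.
Accumulated through year 6 = $1,120,978 − $510,964 = $610,014.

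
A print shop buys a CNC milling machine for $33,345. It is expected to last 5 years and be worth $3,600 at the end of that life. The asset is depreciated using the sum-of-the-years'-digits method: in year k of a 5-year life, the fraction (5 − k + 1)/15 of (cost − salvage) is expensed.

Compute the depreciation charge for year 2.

Depreciable base = $33,345 − $3,600 = $29,745.
Sum of the years' digits = 5+4+3+2+1 = 15.
Year 1: $29,745 × 5/15 = $9,915. Book value $23,430.
Year 2: $29,745 × 4/15 = $7,932. Book value $15,498.

$7,932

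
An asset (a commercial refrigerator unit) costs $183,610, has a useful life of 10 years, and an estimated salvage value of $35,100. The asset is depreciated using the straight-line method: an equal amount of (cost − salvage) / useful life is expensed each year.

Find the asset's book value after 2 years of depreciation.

Depreciable base = $183,610 − $35,100 = $148,510.
Annual expense = $148,510 / 10 = $14,851.
End of year 1: book value $168,759.
End of year 2: book value $153,908.

$153,908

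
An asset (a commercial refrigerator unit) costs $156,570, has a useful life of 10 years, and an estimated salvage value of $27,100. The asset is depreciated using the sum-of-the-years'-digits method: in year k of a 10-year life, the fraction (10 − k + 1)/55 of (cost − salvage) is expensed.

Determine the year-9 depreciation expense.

Depreciable base = $156,570 − $27,100 = $129,470.
Sum of the years' digits = 10+9+8+7+6+5+4+3+2+1 = 55.
Year 1: $129,470 × 10/55 = $23,540. Book value $133,030.
Year 2: $129,470 × 9/55 = $21,186. Book value $111,844.
Year 3: $129,470 × 8/55 = $18,832. Book value $93,012.
Year 4: $129,470 × 7/55 = $16,478. Book value $76,534.
Year 5: $129,470 × 6/55 = $14,124. Book value $62,410.
Year 6: $129,470 × 5/55 = $11,770. Book value $50,640.
Year 7: $129,470 × 4/55 = $9,416. Book value $41,224.
Year 8: $129,470 × 3/55 = $7,062. Book value $34,162.
Year 9: $129,470 × 2/55 = $4,708. Book value $29,454.

$4,708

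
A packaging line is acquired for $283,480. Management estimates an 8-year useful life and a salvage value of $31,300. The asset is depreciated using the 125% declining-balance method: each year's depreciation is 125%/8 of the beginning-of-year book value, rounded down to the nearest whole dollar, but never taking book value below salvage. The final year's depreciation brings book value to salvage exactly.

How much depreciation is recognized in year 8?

Depreciable base = $283,480 − $31,300 = $252,180.
Year 1: ⌊$283,480 × 125%/8⌋ = $44,293. Book value $239,187.
Year 2: ⌊$239,187 × 125%/8⌋ = $37,372. Book value $201,815.
Year 3: ⌊$201,815 × 125%/8⌋ = $31,533. Book value $170,282.
Year 4: ⌊$170,282 × 125%/8⌋ = $26,606. Book value $143,676.
Year 5: ⌊$143,676 × 125%/8⌋ = $22,449. Book value $121,227.
Year 6: ⌊$121,227 × 125%/8⌋ = $18,941. Book value $102,286.
Year 7: ⌊$102,286 × 125%/8⌋ = $15,982. Book value $86,304.
Year 8 (final): $86,304 − $31,300 = $55,004. Book value $31,300.

$55,004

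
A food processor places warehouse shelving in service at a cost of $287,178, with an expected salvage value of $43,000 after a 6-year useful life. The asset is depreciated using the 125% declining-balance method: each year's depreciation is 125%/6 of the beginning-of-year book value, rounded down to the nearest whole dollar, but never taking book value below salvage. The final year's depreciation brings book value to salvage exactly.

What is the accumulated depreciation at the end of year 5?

$197,874

Depreciable base = $287,178 − $43,000 = $244,178.
Year 1: ⌊$287,178 × 125%/6⌋ = $59,828. Book value $227,350.
Year 2: ⌊$227,350 × 125%/6⌋ = $47,364. Book value $179,986.
Year 3: ⌊$179,986 × 125%/6⌋ = $37,497. Book value $142,489.
Year 4: ⌊$142,489 × 125%/6⌋ = $29,685. Book value $112,804.
Year 5: ⌊$112,804 × 125%/6⌋ = $23,500. Book value $89,304.
Accumulated through year 5 = $287,178 − $89,304 = $197,874.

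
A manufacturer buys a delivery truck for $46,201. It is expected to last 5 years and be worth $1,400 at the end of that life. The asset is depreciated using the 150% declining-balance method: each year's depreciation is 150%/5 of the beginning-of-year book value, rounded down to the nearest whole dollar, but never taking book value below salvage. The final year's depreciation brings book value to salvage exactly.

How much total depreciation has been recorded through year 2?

$23,562

Depreciable base = $46,201 − $1,400 = $44,801.
Year 1: ⌊$46,201 × 150%/5⌋ = $13,860. Book value $32,341.
Year 2: ⌊$32,341 × 150%/5⌋ = $9,702. Book value $22,639.
Accumulated through year 2 = $46,201 − $22,639 = $23,562.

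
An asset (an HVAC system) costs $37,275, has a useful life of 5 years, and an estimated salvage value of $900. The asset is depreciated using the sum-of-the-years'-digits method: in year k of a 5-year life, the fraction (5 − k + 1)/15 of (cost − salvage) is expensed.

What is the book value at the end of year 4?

Depreciable base = $37,275 − $900 = $36,375.
Sum of the years' digits = 5+4+3+2+1 = 15.
Year 1: $36,375 × 5/15 = $12,125. Book value $25,150.
Year 2: $36,375 × 4/15 = $9,700. Book value $15,450.
Year 3: $36,375 × 3/15 = $7,275. Book value $8,175.
Year 4: $36,375 × 2/15 = $4,850. Book value $3,325.

$3,325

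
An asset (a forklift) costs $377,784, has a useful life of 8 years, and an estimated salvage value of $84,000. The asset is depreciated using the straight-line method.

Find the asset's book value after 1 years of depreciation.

$341,061

Depreciable base = $377,784 − $84,000 = $293,784.
Annual expense = $293,784 / 8 = $36,723.
End of year 1: book value $341,061.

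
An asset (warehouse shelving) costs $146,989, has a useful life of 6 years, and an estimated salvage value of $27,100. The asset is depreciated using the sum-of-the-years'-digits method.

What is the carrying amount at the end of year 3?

Depreciable base = $146,989 − $27,100 = $119,889.
Sum of the years' digits = 6+5+4+3+2+1 = 21.
Year 1: $119,889 × 6/21 = $34,254. Book value $112,735.
Year 2: $119,889 × 5/21 = $28,545. Book value $84,190.
Year 3: $119,889 × 4/21 = $22,836. Book value $61,354.

$61,354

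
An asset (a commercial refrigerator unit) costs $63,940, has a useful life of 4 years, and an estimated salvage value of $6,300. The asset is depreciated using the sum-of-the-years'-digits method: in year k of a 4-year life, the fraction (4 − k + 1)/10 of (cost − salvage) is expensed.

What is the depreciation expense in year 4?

Depreciable base = $63,940 − $6,300 = $57,640.
Sum of the years' digits = 4+3+2+1 = 10.
Year 1: $57,640 × 4/10 = $23,056. Book value $40,884.
Year 2: $57,640 × 3/10 = $17,292. Book value $23,592.
Year 3: $57,640 × 2/10 = $11,528. Book value $12,064.
Year 4: $57,640 × 1/10 = $5,764. Book value $6,300.

$5,764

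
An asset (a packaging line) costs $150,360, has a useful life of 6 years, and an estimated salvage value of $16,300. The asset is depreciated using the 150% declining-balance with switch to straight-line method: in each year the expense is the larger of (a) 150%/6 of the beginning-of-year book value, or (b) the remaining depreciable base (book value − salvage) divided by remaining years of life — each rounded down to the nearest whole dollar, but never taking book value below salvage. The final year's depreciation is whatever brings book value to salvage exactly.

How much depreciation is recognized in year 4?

$15,858

Depreciable base = $150,360 − $16,300 = $134,060.
Year 1: DB = ⌊$150,360 × 150%/6⌋ = $37,590; SL = ⌊$134,060/6⌋ = $22,343 → take DB $37,590. Book value $112,770.
Year 2: DB = ⌊$112,770 × 150%/6⌋ = $28,192; SL = ⌊$96,470/5⌋ = $19,294 → take DB $28,192. Book value $84,578.
Year 3: DB = ⌊$84,578 × 150%/6⌋ = $21,144; SL = ⌊$68,278/4⌋ = $17,069 → take DB $21,144. Book value $63,434.
Year 4: DB = ⌊$63,434 × 150%/6⌋ = $15,858; SL = ⌊$47,134/3⌋ = $15,711 → take DB $15,858. Book value $47,576.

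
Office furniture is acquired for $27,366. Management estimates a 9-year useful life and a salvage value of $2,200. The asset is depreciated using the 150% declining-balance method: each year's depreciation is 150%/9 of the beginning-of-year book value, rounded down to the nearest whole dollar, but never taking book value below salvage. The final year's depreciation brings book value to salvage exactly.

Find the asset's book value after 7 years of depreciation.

Depreciable base = $27,366 − $2,200 = $25,166.
Year 1: ⌊$27,366 × 150%/9⌋ = $4,561. Book value $22,805.
Year 2: ⌊$22,805 × 150%/9⌋ = $3,800. Book value $19,005.
Year 3: ⌊$19,005 × 150%/9⌋ = $3,167. Book value $15,838.
Year 4: ⌊$15,838 × 150%/9⌋ = $2,639. Book value $13,199.
Year 5: ⌊$13,199 × 150%/9⌋ = $2,199. Book value $11,000.
Year 6: ⌊$11,000 × 150%/9⌋ = $1,833. Book value $9,167.
Year 7: ⌊$9,167 × 150%/9⌋ = $1,527. Book value $7,640.

$7,640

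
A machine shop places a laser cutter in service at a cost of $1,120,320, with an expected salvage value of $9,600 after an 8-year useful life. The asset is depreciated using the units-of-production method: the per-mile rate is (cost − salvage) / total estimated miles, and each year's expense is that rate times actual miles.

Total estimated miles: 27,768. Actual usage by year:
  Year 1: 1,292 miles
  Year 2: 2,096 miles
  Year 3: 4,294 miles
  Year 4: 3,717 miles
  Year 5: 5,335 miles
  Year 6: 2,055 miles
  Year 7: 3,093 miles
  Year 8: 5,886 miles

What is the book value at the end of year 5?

$450,960

Depreciable base = $1,120,320 − $9,600 = $1,110,720.
Rate = $1,110,720 / 27,768 miles = $40 per mile.
Year 1: 1,292 × $40 = $51,680. Book value $1,068,640.
Year 2: 2,096 × $40 = $83,840. Book value $984,800.
Year 3: 4,294 × $40 = $171,760. Book value $813,040.
Year 4: 3,717 × $40 = $148,680. Book value $664,360.
Year 5: 5,335 × $40 = $213,400. Book value $450,960.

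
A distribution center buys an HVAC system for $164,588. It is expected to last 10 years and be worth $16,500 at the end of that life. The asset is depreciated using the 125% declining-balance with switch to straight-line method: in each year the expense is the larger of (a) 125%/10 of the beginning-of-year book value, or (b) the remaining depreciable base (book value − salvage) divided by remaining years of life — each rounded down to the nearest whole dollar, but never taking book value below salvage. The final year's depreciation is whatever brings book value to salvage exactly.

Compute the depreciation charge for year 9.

Depreciable base = $164,588 − $16,500 = $148,088.
Year 1: DB = ⌊$164,588 × 125%/10⌋ = $20,573; SL = ⌊$148,088/10⌋ = $14,808 → take DB $20,573. Book value $144,015.
Year 2: DB = ⌊$144,015 × 125%/10⌋ = $18,001; SL = ⌊$127,515/9⌋ = $14,168 → take DB $18,001. Book value $126,014.
Year 3: DB = ⌊$126,014 × 125%/10⌋ = $15,751; SL = ⌊$109,514/8⌋ = $13,689 → take DB $15,751. Book value $110,263.
Year 4: DB = ⌊$110,263 × 125%/10⌋ = $13,782; SL = ⌊$93,763/7⌋ = $13,394 → take DB $13,782. Book value $96,481.
Year 5: DB = ⌊$96,481 × 125%/10⌋ = $12,060; SL = ⌊$79,981/6⌋ = $13,330 → take SL $13,330. Book value $83,151.
Year 6: DB = ⌊$83,151 × 125%/10⌋ = $10,393; SL = ⌊$66,651/5⌋ = $13,330 → take SL $13,330. Book value $69,821.
Year 7: DB = ⌊$69,821 × 125%/10⌋ = $8,727; SL = ⌊$53,321/4⌋ = $13,330 → take SL $13,330. Book value $56,491.
Year 8: DB = ⌊$56,491 × 125%/10⌋ = $7,061; SL = ⌊$39,991/3⌋ = $13,330 → take SL $13,330. Book value $43,161.
Year 9: DB = ⌊$43,161 × 125%/10⌋ = $5,395; SL = ⌊$26,661/2⌋ = $13,330 → take SL $13,330. Book value $29,831.

$13,330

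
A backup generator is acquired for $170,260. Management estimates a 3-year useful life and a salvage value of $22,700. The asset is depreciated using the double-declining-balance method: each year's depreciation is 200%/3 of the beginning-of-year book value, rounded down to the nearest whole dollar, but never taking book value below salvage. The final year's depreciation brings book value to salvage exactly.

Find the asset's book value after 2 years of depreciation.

$22,700

Depreciable base = $170,260 − $22,700 = $147,560.
Year 1: ⌊$170,260 × 200%/3⌋ = $113,506. Book value $56,754.
Year 2: ⌊$56,754 × 200%/3⌋ = $37,836, capped at $34,054. Book value $22,700.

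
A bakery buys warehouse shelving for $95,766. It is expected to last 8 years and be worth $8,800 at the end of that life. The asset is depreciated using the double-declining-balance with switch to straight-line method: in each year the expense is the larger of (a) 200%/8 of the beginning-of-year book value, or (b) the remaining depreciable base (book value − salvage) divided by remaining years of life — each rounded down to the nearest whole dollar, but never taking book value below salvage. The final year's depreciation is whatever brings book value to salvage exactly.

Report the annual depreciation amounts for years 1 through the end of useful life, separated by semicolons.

$23,941; $17,956; $13,467; $10,100; $7,575; $5,681; $4,261; $3,985

Depreciable base = $95,766 − $8,800 = $86,966.
Year 1: DB = ⌊$95,766 × 200%/8⌋ = $23,941; SL = ⌊$86,966/8⌋ = $10,870 → take DB $23,941. Book value $71,825.
Year 2: DB = ⌊$71,825 × 200%/8⌋ = $17,956; SL = ⌊$63,025/7⌋ = $9,003 → take DB $17,956. Book value $53,869.
Year 3: DB = ⌊$53,869 × 200%/8⌋ = $13,467; SL = ⌊$45,069/6⌋ = $7,511 → take DB $13,467. Book value $40,402.
Year 4: DB = ⌊$40,402 × 200%/8⌋ = $10,100; SL = ⌊$31,602/5⌋ = $6,320 → take DB $10,100. Book value $30,302.
Year 5: DB = ⌊$30,302 × 200%/8⌋ = $7,575; SL = ⌊$21,502/4⌋ = $5,375 → take DB $7,575. Book value $22,727.
Year 6: DB = ⌊$22,727 × 200%/8⌋ = $5,681; SL = ⌊$13,927/3⌋ = $4,642 → take DB $5,681. Book value $17,046.
Year 7: DB = ⌊$17,046 × 200%/8⌋ = $4,261; SL = ⌊$8,246/2⌋ = $4,123 → take DB $4,261. Book value $12,785.
Year 8 (final): $12,785 − $8,800 = $3,985. Book value $8,800.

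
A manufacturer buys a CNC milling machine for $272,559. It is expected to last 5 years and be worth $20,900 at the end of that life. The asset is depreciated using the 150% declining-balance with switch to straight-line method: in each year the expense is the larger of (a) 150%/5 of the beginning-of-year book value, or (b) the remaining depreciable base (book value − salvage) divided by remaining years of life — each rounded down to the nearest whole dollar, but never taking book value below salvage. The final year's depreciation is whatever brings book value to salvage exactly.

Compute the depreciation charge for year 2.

$57,237

Depreciable base = $272,559 − $20,900 = $251,659.
Year 1: DB = ⌊$272,559 × 150%/5⌋ = $81,767; SL = ⌊$251,659/5⌋ = $50,331 → take DB $81,767. Book value $190,792.
Year 2: DB = ⌊$190,792 × 150%/5⌋ = $57,237; SL = ⌊$169,892/4⌋ = $42,473 → take DB $57,237. Book value $133,555.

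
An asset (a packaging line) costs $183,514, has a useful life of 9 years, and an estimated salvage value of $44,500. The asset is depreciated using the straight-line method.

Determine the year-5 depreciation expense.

$15,446

Depreciable base = $183,514 − $44,500 = $139,014.
Annual expense = $139,014 / 9 = $15,446.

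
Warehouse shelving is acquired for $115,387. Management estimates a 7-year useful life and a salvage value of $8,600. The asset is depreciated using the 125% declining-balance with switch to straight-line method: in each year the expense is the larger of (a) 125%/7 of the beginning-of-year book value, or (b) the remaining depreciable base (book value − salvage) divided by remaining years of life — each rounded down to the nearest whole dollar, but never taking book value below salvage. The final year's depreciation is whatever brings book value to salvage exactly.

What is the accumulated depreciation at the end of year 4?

Depreciable base = $115,387 − $8,600 = $106,787.
Year 1: DB = ⌊$115,387 × 125%/7⌋ = $20,604; SL = ⌊$106,787/7⌋ = $15,255 → take DB $20,604. Book value $94,783.
Year 2: DB = ⌊$94,783 × 125%/7⌋ = $16,925; SL = ⌊$86,183/6⌋ = $14,363 → take DB $16,925. Book value $77,858.
Year 3: DB = ⌊$77,858 × 125%/7⌋ = $13,903; SL = ⌊$69,258/5⌋ = $13,851 → take DB $13,903. Book value $63,955.
Year 4: DB = ⌊$63,955 × 125%/7⌋ = $11,420; SL = ⌊$55,355/4⌋ = $13,838 → take SL $13,838. Book value $50,117.
Accumulated through year 4 = $115,387 − $50,117 = $65,270.

$65,270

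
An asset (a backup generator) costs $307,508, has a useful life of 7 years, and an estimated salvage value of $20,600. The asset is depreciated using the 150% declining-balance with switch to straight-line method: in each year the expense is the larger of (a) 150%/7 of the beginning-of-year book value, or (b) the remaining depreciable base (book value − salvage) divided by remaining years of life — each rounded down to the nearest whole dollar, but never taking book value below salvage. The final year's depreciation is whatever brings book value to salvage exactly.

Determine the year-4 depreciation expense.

$32,140

Depreciable base = $307,508 − $20,600 = $286,908.
Year 1: DB = ⌊$307,508 × 150%/7⌋ = $65,894; SL = ⌊$286,908/7⌋ = $40,986 → take DB $65,894. Book value $241,614.
Year 2: DB = ⌊$241,614 × 150%/7⌋ = $51,774; SL = ⌊$221,014/6⌋ = $36,835 → take DB $51,774. Book value $189,840.
Year 3: DB = ⌊$189,840 × 150%/7⌋ = $40,680; SL = ⌊$169,240/5⌋ = $33,848 → take DB $40,680. Book value $149,160.
Year 4: DB = ⌊$149,160 × 150%/7⌋ = $31,962; SL = ⌊$128,560/4⌋ = $32,140 → take SL $32,140. Book value $117,020.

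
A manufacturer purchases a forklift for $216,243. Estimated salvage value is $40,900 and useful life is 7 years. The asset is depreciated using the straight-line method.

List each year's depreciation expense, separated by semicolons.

$25,049; $25,049; $25,049; $25,049; $25,049; $25,049; $25,049

Depreciable base = $216,243 − $40,900 = $175,343.
Annual expense = $175,343 / 7 = $25,049.
End of year 1: book value $191,194.
End of year 2: book value $166,145.
End of year 3: book value $141,096.
End of year 4: book value $116,047.
End of year 5: book value $90,998.
End of year 6: book value $65,949.
End of year 7: book value $40,900.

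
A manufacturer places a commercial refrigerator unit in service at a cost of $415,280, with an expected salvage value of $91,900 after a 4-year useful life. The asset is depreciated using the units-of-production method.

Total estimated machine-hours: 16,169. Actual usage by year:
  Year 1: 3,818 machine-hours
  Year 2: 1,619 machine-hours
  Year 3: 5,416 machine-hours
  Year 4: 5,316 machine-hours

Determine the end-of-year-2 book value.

$306,540

Depreciable base = $415,280 − $91,900 = $323,380.
Rate = $323,380 / 16,169 machine-hours = $20 per machine-hour.
Year 1: 3,818 × $20 = $76,360. Book value $338,920.
Year 2: 1,619 × $20 = $32,380. Book value $306,540.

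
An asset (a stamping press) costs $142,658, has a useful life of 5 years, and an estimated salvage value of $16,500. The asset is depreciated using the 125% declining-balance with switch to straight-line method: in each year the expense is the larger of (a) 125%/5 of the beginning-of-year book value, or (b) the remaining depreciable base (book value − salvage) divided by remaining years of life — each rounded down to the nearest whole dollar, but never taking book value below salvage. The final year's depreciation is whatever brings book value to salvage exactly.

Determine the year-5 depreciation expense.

$21,249

Depreciable base = $142,658 − $16,500 = $126,158.
Year 1: DB = ⌊$142,658 × 125%/5⌋ = $35,664; SL = ⌊$126,158/5⌋ = $25,231 → take DB $35,664. Book value $106,994.
Year 2: DB = ⌊$106,994 × 125%/5⌋ = $26,748; SL = ⌊$90,494/4⌋ = $22,623 → take DB $26,748. Book value $80,246.
Year 3: DB = ⌊$80,246 × 125%/5⌋ = $20,061; SL = ⌊$63,746/3⌋ = $21,248 → take SL $21,248. Book value $58,998.
Year 4: DB = ⌊$58,998 × 125%/5⌋ = $14,749; SL = ⌊$42,498/2⌋ = $21,249 → take SL $21,249. Book value $37,749.
Year 5 (final): $37,749 − $16,500 = $21,249. Book value $16,500.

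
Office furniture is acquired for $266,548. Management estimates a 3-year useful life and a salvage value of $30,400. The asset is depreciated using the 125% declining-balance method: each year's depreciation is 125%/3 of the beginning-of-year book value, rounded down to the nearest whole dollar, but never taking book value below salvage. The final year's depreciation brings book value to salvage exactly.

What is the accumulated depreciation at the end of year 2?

$175,847

Depreciable base = $266,548 − $30,400 = $236,148.
Year 1: ⌊$266,548 × 125%/3⌋ = $111,061. Book value $155,487.
Year 2: ⌊$155,487 × 125%/3⌋ = $64,786. Book value $90,701.
Accumulated through year 2 = $266,548 − $90,701 = $175,847.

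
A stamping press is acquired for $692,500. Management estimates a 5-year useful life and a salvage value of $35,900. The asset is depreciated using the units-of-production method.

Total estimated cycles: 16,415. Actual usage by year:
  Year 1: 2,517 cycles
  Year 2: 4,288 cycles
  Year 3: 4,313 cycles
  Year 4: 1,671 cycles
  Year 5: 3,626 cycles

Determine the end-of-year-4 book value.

$180,940

Depreciable base = $692,500 − $35,900 = $656,600.
Rate = $656,600 / 16,415 cycles = $40 per cycle.
Year 1: 2,517 × $40 = $100,680. Book value $591,820.
Year 2: 4,288 × $40 = $171,520. Book value $420,300.
Year 3: 4,313 × $40 = $172,520. Book value $247,780.
Year 4: 1,671 × $40 = $66,840. Book value $180,940.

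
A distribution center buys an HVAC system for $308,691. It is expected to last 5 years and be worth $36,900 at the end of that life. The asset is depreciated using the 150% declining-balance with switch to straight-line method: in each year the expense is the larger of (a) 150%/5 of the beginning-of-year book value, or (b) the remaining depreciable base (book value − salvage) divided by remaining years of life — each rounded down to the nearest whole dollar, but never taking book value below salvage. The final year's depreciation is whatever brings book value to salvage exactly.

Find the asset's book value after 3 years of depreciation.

Depreciable base = $308,691 − $36,900 = $271,791.
Year 1: DB = ⌊$308,691 × 150%/5⌋ = $92,607; SL = ⌊$271,791/5⌋ = $54,358 → take DB $92,607. Book value $216,084.
Year 2: DB = ⌊$216,084 × 150%/5⌋ = $64,825; SL = ⌊$179,184/4⌋ = $44,796 → take DB $64,825. Book value $151,259.
Year 3: DB = ⌊$151,259 × 150%/5⌋ = $45,377; SL = ⌊$114,359/3⌋ = $38,119 → take DB $45,377. Book value $105,882.

$105,882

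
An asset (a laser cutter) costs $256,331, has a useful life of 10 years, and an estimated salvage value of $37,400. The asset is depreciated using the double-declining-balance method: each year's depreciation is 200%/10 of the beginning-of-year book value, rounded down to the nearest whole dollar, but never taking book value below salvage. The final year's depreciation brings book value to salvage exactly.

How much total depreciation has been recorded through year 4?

Depreciable base = $256,331 − $37,400 = $218,931.
Year 1: ⌊$256,331 × 200%/10⌋ = $51,266. Book value $205,065.
Year 2: ⌊$205,065 × 200%/10⌋ = $41,013. Book value $164,052.
Year 3: ⌊$164,052 × 200%/10⌋ = $32,810. Book value $131,242.
Year 4: ⌊$131,242 × 200%/10⌋ = $26,248. Book value $104,994.
Accumulated through year 4 = $256,331 − $104,994 = $151,337.

$151,337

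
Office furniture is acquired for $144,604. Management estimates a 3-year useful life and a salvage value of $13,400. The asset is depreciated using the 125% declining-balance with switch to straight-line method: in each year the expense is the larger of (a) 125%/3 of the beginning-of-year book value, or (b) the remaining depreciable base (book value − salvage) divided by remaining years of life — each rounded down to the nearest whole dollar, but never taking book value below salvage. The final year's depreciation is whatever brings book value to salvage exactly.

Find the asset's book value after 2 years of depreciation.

$48,877

Depreciable base = $144,604 − $13,400 = $131,204.
Year 1: DB = ⌊$144,604 × 125%/3⌋ = $60,251; SL = ⌊$131,204/3⌋ = $43,734 → take DB $60,251. Book value $84,353.
Year 2: DB = ⌊$84,353 × 125%/3⌋ = $35,147; SL = ⌊$70,953/2⌋ = $35,476 → take SL $35,476. Book value $48,877.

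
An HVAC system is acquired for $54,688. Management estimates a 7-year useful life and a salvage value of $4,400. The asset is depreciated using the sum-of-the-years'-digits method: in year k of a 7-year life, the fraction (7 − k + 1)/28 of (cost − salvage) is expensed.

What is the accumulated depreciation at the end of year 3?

$32,328

Depreciable base = $54,688 − $4,400 = $50,288.
Sum of the years' digits = 7+6+5+4+3+2+1 = 28.
Year 1: $50,288 × 7/28 = $12,572. Book value $42,116.
Year 2: $50,288 × 6/28 = $10,776. Book value $31,340.
Year 3: $50,288 × 5/28 = $8,980. Book value $22,360.
Accumulated through year 3 = $54,688 − $22,360 = $32,328.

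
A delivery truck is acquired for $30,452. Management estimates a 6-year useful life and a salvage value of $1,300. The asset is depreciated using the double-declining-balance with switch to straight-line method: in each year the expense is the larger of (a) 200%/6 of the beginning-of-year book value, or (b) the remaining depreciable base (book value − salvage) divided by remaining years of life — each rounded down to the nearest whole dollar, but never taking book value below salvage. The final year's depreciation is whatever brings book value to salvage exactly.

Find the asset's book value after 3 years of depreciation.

$9,024

Depreciable base = $30,452 − $1,300 = $29,152.
Year 1: DB = ⌊$30,452 × 200%/6⌋ = $10,150; SL = ⌊$29,152/6⌋ = $4,858 → take DB $10,150. Book value $20,302.
Year 2: DB = ⌊$20,302 × 200%/6⌋ = $6,767; SL = ⌊$19,002/5⌋ = $3,800 → take DB $6,767. Book value $13,535.
Year 3: DB = ⌊$13,535 × 200%/6⌋ = $4,511; SL = ⌊$12,235/4⌋ = $3,058 → take DB $4,511. Book value $9,024.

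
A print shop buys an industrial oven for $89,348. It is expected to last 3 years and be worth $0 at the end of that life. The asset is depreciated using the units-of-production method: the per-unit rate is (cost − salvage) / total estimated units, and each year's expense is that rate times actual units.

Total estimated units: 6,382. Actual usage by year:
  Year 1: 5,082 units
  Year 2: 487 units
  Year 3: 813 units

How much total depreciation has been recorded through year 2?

$77,966

Depreciable base = $89,348 − $0 = $89,348.
Rate = $89,348 / 6,382 units = $14 per unit.
Year 1: 5,082 × $14 = $71,148. Book value $18,200.
Year 2: 487 × $14 = $6,818. Book value $11,382.
Accumulated through year 2 = $89,348 − $11,382 = $77,966.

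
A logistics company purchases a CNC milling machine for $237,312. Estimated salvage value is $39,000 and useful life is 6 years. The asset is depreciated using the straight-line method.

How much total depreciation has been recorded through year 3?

Depreciable base = $237,312 − $39,000 = $198,312.
Annual expense = $198,312 / 6 = $33,052.
End of year 1: book value $204,260.
End of year 2: book value $171,208.
End of year 3: book value $138,156.
Accumulated through year 3 = $237,312 − $138,156 = $99,156.

$99,156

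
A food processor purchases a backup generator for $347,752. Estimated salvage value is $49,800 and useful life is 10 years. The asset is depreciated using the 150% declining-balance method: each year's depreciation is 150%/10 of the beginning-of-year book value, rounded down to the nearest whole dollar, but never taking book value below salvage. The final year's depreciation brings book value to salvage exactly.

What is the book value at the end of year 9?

Depreciable base = $347,752 − $49,800 = $297,952.
Year 1: ⌊$347,752 × 150%/10⌋ = $52,162. Book value $295,590.
Year 2: ⌊$295,590 × 150%/10⌋ = $44,338. Book value $251,252.
Year 3: ⌊$251,252 × 150%/10⌋ = $37,687. Book value $213,565.
Year 4: ⌊$213,565 × 150%/10⌋ = $32,034. Book value $181,531.
Year 5: ⌊$181,531 × 150%/10⌋ = $27,229. Book value $154,302.
Year 6: ⌊$154,302 × 150%/10⌋ = $23,145. Book value $131,157.
Year 7: ⌊$131,157 × 150%/10⌋ = $19,673. Book value $111,484.
Year 8: ⌊$111,484 × 150%/10⌋ = $16,722. Book value $94,762.
Year 9: ⌊$94,762 × 150%/10⌋ = $14,214. Book value $80,548.

$80,548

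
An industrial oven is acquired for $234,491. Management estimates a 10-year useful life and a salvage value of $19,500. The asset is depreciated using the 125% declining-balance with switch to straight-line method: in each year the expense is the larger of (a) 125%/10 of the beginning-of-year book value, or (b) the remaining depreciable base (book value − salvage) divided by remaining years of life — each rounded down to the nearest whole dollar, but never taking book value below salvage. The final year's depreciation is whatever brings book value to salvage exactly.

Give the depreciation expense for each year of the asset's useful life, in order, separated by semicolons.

Depreciable base = $234,491 − $19,500 = $214,991.
Year 1: DB = ⌊$234,491 × 125%/10⌋ = $29,311; SL = ⌊$214,991/10⌋ = $21,499 → take DB $29,311. Book value $205,180.
Year 2: DB = ⌊$205,180 × 125%/10⌋ = $25,647; SL = ⌊$185,680/9⌋ = $20,631 → take DB $25,647. Book value $179,533.
Year 3: DB = ⌊$179,533 × 125%/10⌋ = $22,441; SL = ⌊$160,033/8⌋ = $20,004 → take DB $22,441. Book value $157,092.
Year 4: DB = ⌊$157,092 × 125%/10⌋ = $19,636; SL = ⌊$137,592/7⌋ = $19,656 → take SL $19,656. Book value $137,436.
Year 5: DB = ⌊$137,436 × 125%/10⌋ = $17,179; SL = ⌊$117,936/6⌋ = $19,656 → take SL $19,656. Book value $117,780.
Year 6: DB = ⌊$117,780 × 125%/10⌋ = $14,722; SL = ⌊$98,280/5⌋ = $19,656 → take SL $19,656. Book value $98,124.
Year 7: DB = ⌊$98,124 × 125%/10⌋ = $12,265; SL = ⌊$78,624/4⌋ = $19,656 → take SL $19,656. Book value $78,468.
Year 8: DB = ⌊$78,468 × 125%/10⌋ = $9,808; SL = ⌊$58,968/3⌋ = $19,656 → take SL $19,656. Book value $58,812.
Year 9: DB = ⌊$58,812 × 125%/10⌋ = $7,351; SL = ⌊$39,312/2⌋ = $19,656 → take SL $19,656. Book value $39,156.
Year 10 (final): $39,156 − $19,500 = $19,656. Book value $19,500.

$29,311; $25,647; $22,441; $19,656; $19,656; $19,656; $19,656; $19,656; $19,656; $19,656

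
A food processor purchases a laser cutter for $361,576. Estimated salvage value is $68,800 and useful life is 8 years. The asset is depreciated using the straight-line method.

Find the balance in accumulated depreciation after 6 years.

$219,582

Depreciable base = $361,576 − $68,800 = $292,776.
Annual expense = $292,776 / 8 = $36,597.
End of year 1: book value $324,979.
End of year 2: book value $288,382.
End of year 3: book value $251,785.
End of year 4: book value $215,188.
End of year 5: book value $178,591.
End of year 6: book value $141,994.
Accumulated through year 6 = $361,576 − $141,994 = $219,582.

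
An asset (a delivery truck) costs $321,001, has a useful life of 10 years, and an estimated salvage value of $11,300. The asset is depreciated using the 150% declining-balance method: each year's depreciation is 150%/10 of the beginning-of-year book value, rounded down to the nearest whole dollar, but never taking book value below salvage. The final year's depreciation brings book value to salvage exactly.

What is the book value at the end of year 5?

$142,432

Depreciable base = $321,001 − $11,300 = $309,701.
Year 1: ⌊$321,001 × 150%/10⌋ = $48,150. Book value $272,851.
Year 2: ⌊$272,851 × 150%/10⌋ = $40,927. Book value $231,924.
Year 3: ⌊$231,924 × 150%/10⌋ = $34,788. Book value $197,136.
Year 4: ⌊$197,136 × 150%/10⌋ = $29,570. Book value $167,566.
Year 5: ⌊$167,566 × 150%/10⌋ = $25,134. Book value $142,432.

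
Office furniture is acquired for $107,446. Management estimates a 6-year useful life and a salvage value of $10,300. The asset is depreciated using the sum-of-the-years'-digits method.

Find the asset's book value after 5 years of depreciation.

$14,926

Depreciable base = $107,446 − $10,300 = $97,146.
Sum of the years' digits = 6+5+4+3+2+1 = 21.
Year 1: $97,146 × 6/21 = $27,756. Book value $79,690.
Year 2: $97,146 × 5/21 = $23,130. Book value $56,560.
Year 3: $97,146 × 4/21 = $18,504. Book value $38,056.
Year 4: $97,146 × 3/21 = $13,878. Book value $24,178.
Year 5: $97,146 × 2/21 = $9,252. Book value $14,926.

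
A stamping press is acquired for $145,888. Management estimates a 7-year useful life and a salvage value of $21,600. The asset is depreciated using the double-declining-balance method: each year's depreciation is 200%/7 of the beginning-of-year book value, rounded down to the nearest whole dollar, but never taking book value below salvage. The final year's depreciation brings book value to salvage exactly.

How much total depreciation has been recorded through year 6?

Depreciable base = $145,888 − $21,600 = $124,288.
Year 1: ⌊$145,888 × 200%/7⌋ = $41,682. Book value $104,206.
Year 2: ⌊$104,206 × 200%/7⌋ = $29,773. Book value $74,433.
Year 3: ⌊$74,433 × 200%/7⌋ = $21,266. Book value $53,167.
Year 4: ⌊$53,167 × 200%/7⌋ = $15,190. Book value $37,977.
Year 5: ⌊$37,977 × 200%/7⌋ = $10,850. Book value $27,127.
Year 6: ⌊$27,127 × 200%/7⌋ = $7,750, capped at $5,527. Book value $21,600.
Accumulated through year 6 = $145,888 − $21,600 = $124,288.

$124,288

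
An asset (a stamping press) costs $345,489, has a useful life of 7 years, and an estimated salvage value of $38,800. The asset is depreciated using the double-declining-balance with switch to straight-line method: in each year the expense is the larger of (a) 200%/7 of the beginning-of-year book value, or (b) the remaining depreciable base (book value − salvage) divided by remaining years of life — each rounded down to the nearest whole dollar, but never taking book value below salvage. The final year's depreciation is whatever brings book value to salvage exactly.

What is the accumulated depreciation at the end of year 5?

$281,249

Depreciable base = $345,489 − $38,800 = $306,689.
Year 1: DB = ⌊$345,489 × 200%/7⌋ = $98,711; SL = ⌊$306,689/7⌋ = $43,812 → take DB $98,711. Book value $246,778.
Year 2: DB = ⌊$246,778 × 200%/7⌋ = $70,508; SL = ⌊$207,978/6⌋ = $34,663 → take DB $70,508. Book value $176,270.
Year 3: DB = ⌊$176,270 × 200%/7⌋ = $50,362; SL = ⌊$137,470/5⌋ = $27,494 → take DB $50,362. Book value $125,908.
Year 4: DB = ⌊$125,908 × 200%/7⌋ = $35,973; SL = ⌊$87,108/4⌋ = $21,777 → take DB $35,973. Book value $89,935.
Year 5: DB = ⌊$89,935 × 200%/7⌋ = $25,695; SL = ⌊$51,135/3⌋ = $17,045 → take DB $25,695. Book value $64,240.
Accumulated through year 5 = $345,489 − $64,240 = $281,249.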